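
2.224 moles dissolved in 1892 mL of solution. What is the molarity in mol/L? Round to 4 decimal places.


Convert volume to liters: V_L = V_mL / 1000.
V_L = 1892 / 1000 = 1.892 L
M = n / V_L = 2.224 / 1.892
M = 1.17547569 mol/L, rounded to 4 dp:

1.1755 mol/L


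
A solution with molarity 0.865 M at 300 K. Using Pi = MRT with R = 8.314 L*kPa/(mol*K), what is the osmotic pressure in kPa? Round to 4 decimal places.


Osmotic pressure (van't Hoff): Pi = M*R*T.
RT = 8.314 * 300 = 2494.2
Pi = 0.865 * 2494.2
Pi = 2157.483 kPa, rounded to 4 dp:

2157.4830 kPa


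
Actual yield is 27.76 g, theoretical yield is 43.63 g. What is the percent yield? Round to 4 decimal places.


% yield = 100 * actual / theoretical
% yield = 100 * 27.76 / 43.63
% yield = 63.62594545 %, rounded to 4 dp:

63.6259 %


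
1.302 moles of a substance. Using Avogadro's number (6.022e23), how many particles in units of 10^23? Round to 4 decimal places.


N = n * NA, then divide by 1e23 for the requested units.
N / 1e23 = n * 6.022
N / 1e23 = 1.302 * 6.022
N / 1e23 = 7.840644, rounded to 4 dp:

7.8406


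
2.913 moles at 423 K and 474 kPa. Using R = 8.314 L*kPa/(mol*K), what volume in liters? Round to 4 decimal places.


PV = nRT, solve for V = nRT / P.
nRT = 2.913 * 8.314 * 423 = 10244.5025
V = 10244.5025 / 474
V = 21.61287447 L, rounded to 4 dp:

21.6129 L


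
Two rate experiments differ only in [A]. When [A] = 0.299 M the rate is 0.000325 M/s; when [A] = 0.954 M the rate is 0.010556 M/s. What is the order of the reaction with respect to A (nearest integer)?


Rate is proportional to [A]^n, so rate2/rate1 = ([A]2/[A]1)^n. Take logs to solve for n.
rate2/rate1 = 0.010556 / 0.000325 = 32.48
[A]2/[A]1 = 0.954 / 0.299 = 3.1906
n = ln(32.48) / ln(3.1906) = 3.0
Nearest integer order:

3


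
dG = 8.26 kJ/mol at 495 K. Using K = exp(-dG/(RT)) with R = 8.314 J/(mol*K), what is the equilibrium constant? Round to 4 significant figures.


dG is in kJ/mol; multiply by 1000 to match R in J/(mol*K).
RT = 8.314 * 495 = 4115.43 J/mol
exponent = -dG*1000 / (RT) = -(8.26*1000) / 4115.43 = -2.00708067
K = exp(-2.00708067)
K = 0.1343804, rounded to 4 significant figures:

0.1344


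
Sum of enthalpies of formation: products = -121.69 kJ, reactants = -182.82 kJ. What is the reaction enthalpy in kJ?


dH_rxn = sum(dH_f products) - sum(dH_f reactants)
dH_rxn = -121.69 - (-182.82)
dH_rxn = 61.13 kJ:

61.13 kJ


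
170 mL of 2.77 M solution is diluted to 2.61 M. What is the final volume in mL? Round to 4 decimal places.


Dilution: M1*V1 = M2*V2, solve for V2.
V2 = M1*V1 / M2
V2 = 2.77 * 170 / 2.61
V2 = 470.9 / 2.61
V2 = 180.42145594 mL, rounded to 4 dp:

180.4215 mL


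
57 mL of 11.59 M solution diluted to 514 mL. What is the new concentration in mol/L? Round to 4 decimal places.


Dilution: M1*V1 = M2*V2, solve for M2.
M2 = M1*V1 / V2
M2 = 11.59 * 57 / 514
M2 = 660.63 / 514
M2 = 1.28527237 mol/L, rounded to 4 dp:

1.2853 mol/L


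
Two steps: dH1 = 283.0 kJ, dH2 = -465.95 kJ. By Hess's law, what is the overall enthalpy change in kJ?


Hess's law: enthalpy is a state function, so add the step enthalpies.
dH_total = dH1 + dH2 = 283.0 + (-465.95)
dH_total = -182.95 kJ:

-182.95 kJ


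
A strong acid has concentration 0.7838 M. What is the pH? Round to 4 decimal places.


A strong acid dissociates completely, so [H+] equals the given concentration.
pH = -log10([H+]) = -log10(0.7838)
pH = 0.10579474, rounded to 4 dp:

0.1058


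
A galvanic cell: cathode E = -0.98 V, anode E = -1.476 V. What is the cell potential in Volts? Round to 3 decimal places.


Standard cell potential: E_cell = E_cathode - E_anode.
E_cell = -0.98 - (-1.476)
E_cell = 0.496 V, rounded to 3 dp:

0.496 V


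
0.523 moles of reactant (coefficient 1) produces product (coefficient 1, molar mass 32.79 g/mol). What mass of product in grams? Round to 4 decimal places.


Use the coefficient ratio to convert reactant moles to product moles, then multiply by the product's molar mass.
moles_P = moles_R * (coeff_P / coeff_R) = 0.523 * (1/1) = 0.523
mass_P = moles_P * M_P = 0.523 * 32.79
mass_P = 17.14917 g, rounded to 4 dp:

17.1492 g


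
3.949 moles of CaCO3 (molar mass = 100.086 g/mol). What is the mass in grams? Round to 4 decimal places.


mass = n * M
mass = 3.949 * 100.086
mass = 395.239614 g, rounded to 4 dp:

395.2396 g


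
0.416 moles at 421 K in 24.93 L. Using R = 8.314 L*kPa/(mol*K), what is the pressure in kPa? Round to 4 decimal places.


PV = nRT, solve for P = nRT / V.
nRT = 0.416 * 8.314 * 421 = 1456.0807
P = 1456.0807 / 24.93
P = 58.40676695 kPa, rounded to 4 dp:

58.4068 kPa


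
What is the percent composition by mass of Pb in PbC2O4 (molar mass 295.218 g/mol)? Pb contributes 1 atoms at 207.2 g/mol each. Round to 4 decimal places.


pct = 100 * (n_elem * M_elem) / M_total
mass_contribution = 1 * 207.2 = 207.2 g/mol
pct = 100 * 207.2 / 295.218
pct = 70.1854223 %, rounded to 4 dp:

70.1854 %


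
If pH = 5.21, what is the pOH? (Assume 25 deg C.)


At 25 deg C, pH + pOH = 14.
pOH = 14 - pH = 14 - 5.21
pOH = 8.79:

8.79


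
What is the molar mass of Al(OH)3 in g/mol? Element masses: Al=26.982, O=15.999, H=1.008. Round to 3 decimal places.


M = sum(count * atomic_mass) over atoms.
M = 1*26.982 + 3*15.999 + 3*1.008
M = 26.982 + 47.997 + 3.024
M = 78.003 g/mol, rounded to 3 dp:

78.003 g/mol


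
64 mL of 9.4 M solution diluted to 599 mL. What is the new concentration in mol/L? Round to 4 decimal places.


Dilution: M1*V1 = M2*V2, solve for M2.
M2 = M1*V1 / V2
M2 = 9.4 * 64 / 599
M2 = 601.6 / 599
M2 = 1.00434057 mol/L, rounded to 4 dp:

1.0043 mol/L


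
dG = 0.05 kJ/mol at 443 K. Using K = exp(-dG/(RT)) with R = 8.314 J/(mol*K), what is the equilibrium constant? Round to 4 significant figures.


dG is in kJ/mol; multiply by 1000 to match R in J/(mol*K).
RT = 8.314 * 443 = 3683.102 J/mol
exponent = -dG*1000 / (RT) = -(0.05*1000) / 3683.102 = -0.01357551
K = exp(-0.01357551)
K = 0.98651622, rounded to 4 significant figures:

0.9865


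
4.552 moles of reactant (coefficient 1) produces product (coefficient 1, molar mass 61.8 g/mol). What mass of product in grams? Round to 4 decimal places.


Use the coefficient ratio to convert reactant moles to product moles, then multiply by the product's molar mass.
moles_P = moles_R * (coeff_P / coeff_R) = 4.552 * (1/1) = 4.552
mass_P = moles_P * M_P = 4.552 * 61.8
mass_P = 281.3136 g, rounded to 4 dp:

281.3136 g


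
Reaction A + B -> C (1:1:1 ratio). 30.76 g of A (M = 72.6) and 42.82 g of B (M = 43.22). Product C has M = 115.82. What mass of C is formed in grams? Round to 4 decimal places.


Find moles of each reactant; the smaller value is the limiting reagent in a 1:1:1 reaction, so moles_C equals moles of the limiter.
n_A = mass_A / M_A = 30.76 / 72.6 = 0.423691 mol
n_B = mass_B / M_B = 42.82 / 43.22 = 0.990745 mol
Limiting reagent: A (smaller), n_limiting = 0.423691 mol
mass_C = n_limiting * M_C = 0.423691 * 115.82
mass_C = 49.07189162 g, rounded to 4 dp:

49.0719 g


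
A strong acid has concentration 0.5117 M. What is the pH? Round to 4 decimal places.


A strong acid dissociates completely, so [H+] equals the given concentration.
pH = -log10([H+]) = -log10(0.5117)
pH = 0.29098458, rounded to 4 dp:

0.2910


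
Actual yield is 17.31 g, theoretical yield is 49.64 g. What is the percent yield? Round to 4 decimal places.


% yield = 100 * actual / theoretical
% yield = 100 * 17.31 / 49.64
% yield = 34.87107172 %, rounded to 4 dp:

34.8711 %


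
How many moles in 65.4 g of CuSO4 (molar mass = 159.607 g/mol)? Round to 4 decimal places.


n = mass / M
n = 65.4 / 159.607
n = 0.40975646 mol, rounded to 4 dp:

0.4098 mol


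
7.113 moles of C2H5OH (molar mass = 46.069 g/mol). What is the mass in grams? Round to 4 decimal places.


mass = n * M
mass = 7.113 * 46.069
mass = 327.688797 g, rounded to 4 dp:

327.6888 g


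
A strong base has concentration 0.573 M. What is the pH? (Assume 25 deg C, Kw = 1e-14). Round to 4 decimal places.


A strong base dissociates completely, so [OH-] equals the given concentration.
pOH = -log10([OH-]) = -log10(0.573) = 0.241845
pH = 14 - pOH = 14 - 0.241845
pH = 13.758155, rounded to 4 dp:

13.7582


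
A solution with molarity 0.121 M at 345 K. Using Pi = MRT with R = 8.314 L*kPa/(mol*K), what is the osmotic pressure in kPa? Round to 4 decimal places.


Osmotic pressure (van't Hoff): Pi = M*R*T.
RT = 8.314 * 345 = 2868.33
Pi = 0.121 * 2868.33
Pi = 347.06793 kPa, rounded to 4 dp:

347.0679 kPa


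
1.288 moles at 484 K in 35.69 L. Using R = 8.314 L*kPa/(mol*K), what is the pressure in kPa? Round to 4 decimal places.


PV = nRT, solve for P = nRT / V.
nRT = 1.288 * 8.314 * 484 = 5182.8811
P = 5182.8811 / 35.69
P = 145.21942001 kPa, rounded to 4 dp:

145.2194 kPa


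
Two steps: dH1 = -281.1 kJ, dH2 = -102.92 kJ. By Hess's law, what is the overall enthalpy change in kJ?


Hess's law: enthalpy is a state function, so add the step enthalpies.
dH_total = dH1 + dH2 = -281.1 + (-102.92)
dH_total = -384.02 kJ:

-384.02 kJ


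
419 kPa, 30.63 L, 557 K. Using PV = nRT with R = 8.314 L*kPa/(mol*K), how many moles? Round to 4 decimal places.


PV = nRT, solve for n = PV / (RT).
PV = 419 * 30.63 = 12833.97
RT = 8.314 * 557 = 4630.898
n = 12833.97 / 4630.898
n = 2.77137825 mol, rounded to 4 dp:

2.7714 mol


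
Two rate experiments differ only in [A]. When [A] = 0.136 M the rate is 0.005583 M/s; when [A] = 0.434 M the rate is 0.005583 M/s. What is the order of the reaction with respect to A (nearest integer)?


Rate is proportional to [A]^n, so rate2/rate1 = ([A]2/[A]1)^n. Take logs to solve for n.
rate2/rate1 = 0.005583 / 0.005583 = 1.0
[A]2/[A]1 = 0.434 / 0.136 = 3.1912
n = ln(1.0) / ln(3.1912) = 0.0
Nearest integer order:

0


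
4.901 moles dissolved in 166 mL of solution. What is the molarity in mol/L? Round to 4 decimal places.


Convert volume to liters: V_L = V_mL / 1000.
V_L = 166 / 1000 = 0.166 L
M = n / V_L = 4.901 / 0.166
M = 29.52409639 mol/L, rounded to 4 dp:

29.5241 mol/L


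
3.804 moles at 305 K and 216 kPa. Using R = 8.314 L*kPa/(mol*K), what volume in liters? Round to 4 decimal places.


PV = nRT, solve for V = nRT / P.
nRT = 3.804 * 8.314 * 305 = 9646.0691
V = 9646.0691 / 216
V = 44.65772731 L, rounded to 4 dp:

44.6577 L


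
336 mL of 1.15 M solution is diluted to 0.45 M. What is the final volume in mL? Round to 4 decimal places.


Dilution: M1*V1 = M2*V2, solve for V2.
V2 = M1*V1 / M2
V2 = 1.15 * 336 / 0.45
V2 = 386.4 / 0.45
V2 = 858.66666667 mL, rounded to 4 dp:

858.6667 mL


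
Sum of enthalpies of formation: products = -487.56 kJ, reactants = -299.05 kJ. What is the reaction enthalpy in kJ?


dH_rxn = sum(dH_f products) - sum(dH_f reactants)
dH_rxn = -487.56 - (-299.05)
dH_rxn = -188.51 kJ:

-188.51 kJ


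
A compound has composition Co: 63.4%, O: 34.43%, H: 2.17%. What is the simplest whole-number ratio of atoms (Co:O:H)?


Assume 100 g of compound, divide each mass% by atomic mass to get moles, then normalize by the smallest to get a raw atom ratio.
Moles per 100 g: Co: 63.4/58.933 = 1.0758, O: 34.43/15.999 = 2.152, H: 2.17/1.008 = 2.1528
Raw ratio (divide by min = 1.0758): Co: 1.0, O: 2.0, H: 2.001
Multiply by 1 to clear fractions: Co: 1.0 ~= 1, O: 2.0 ~= 2, H: 2.001 ~= 2
Reduce by GCD to get the simplest whole-number ratio:

1:2:2


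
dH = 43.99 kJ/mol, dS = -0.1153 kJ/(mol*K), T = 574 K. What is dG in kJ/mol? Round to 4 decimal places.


Gibbs: dG = dH - T*dS (consistent units, dS already in kJ/(mol*K)).
T*dS = 574 * -0.1153 = -66.1822
dG = 43.99 - (-66.1822)
dG = 110.1722 kJ/mol, rounded to 4 dp:

110.1722 kJ/mol


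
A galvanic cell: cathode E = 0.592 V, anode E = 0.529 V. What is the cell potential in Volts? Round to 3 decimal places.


Standard cell potential: E_cell = E_cathode - E_anode.
E_cell = 0.592 - (0.529)
E_cell = 0.063 V, rounded to 3 dp:

0.063 V


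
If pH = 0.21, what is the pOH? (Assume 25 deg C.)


At 25 deg C, pH + pOH = 14.
pOH = 14 - pH = 14 - 0.21
pOH = 13.79:

13.79


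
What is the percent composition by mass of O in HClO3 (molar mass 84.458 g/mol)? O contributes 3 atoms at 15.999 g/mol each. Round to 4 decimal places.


pct = 100 * (n_elem * M_elem) / M_total
mass_contribution = 3 * 15.999 = 47.997 g/mol
pct = 100 * 47.997 / 84.458
pct = 56.82943001 %, rounded to 4 dp:

56.8294 %


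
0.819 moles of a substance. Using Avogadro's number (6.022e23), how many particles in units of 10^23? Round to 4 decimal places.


N = n * NA, then divide by 1e23 for the requested units.
N / 1e23 = n * 6.022
N / 1e23 = 0.819 * 6.022
N / 1e23 = 4.932018, rounded to 4 dp:

4.9320


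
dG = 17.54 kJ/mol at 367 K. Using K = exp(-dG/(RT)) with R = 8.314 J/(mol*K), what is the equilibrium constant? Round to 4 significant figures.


dG is in kJ/mol; multiply by 1000 to match R in J/(mol*K).
RT = 8.314 * 367 = 3051.238 J/mol
exponent = -dG*1000 / (RT) = -(17.54*1000) / 3051.238 = -5.74848635
K = exp(-5.74848635)
K = 0.0031876021, rounded to 4 significant figures:

0.003188


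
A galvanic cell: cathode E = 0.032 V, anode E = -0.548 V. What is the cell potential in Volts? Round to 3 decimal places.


Standard cell potential: E_cell = E_cathode - E_anode.
E_cell = 0.032 - (-0.548)
E_cell = 0.58 V, rounded to 3 dp:

0.580 V


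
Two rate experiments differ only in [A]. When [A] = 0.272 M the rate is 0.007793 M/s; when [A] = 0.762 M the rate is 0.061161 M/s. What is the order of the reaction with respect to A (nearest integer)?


Rate is proportional to [A]^n, so rate2/rate1 = ([A]2/[A]1)^n. Take logs to solve for n.
rate2/rate1 = 0.061161 / 0.007793 = 7.8482
[A]2/[A]1 = 0.762 / 0.272 = 2.8015
n = ln(7.8482) / ln(2.8015) = 2.0
Nearest integer order:

2


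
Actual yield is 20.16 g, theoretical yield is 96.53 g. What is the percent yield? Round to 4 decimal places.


% yield = 100 * actual / theoretical
% yield = 100 * 20.16 / 96.53
% yield = 20.88469906 %, rounded to 4 dp:

20.8847 %


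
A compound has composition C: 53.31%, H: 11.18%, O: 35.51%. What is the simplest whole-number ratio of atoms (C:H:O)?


Assume 100 g of compound, divide each mass% by atomic mass to get moles, then normalize by the smallest to get a raw atom ratio.
Moles per 100 g: C: 53.31/12.011 = 4.4384, H: 11.18/1.008 = 11.0913, O: 35.51/15.999 = 2.2195
Raw ratio (divide by min = 2.2195): C: 2.0, H: 4.997, O: 1.0
Multiply by 1 to clear fractions: C: 2.0 ~= 2, H: 4.997 ~= 5, O: 1.0 ~= 1
Reduce by GCD to get the simplest whole-number ratio:

2:5:1


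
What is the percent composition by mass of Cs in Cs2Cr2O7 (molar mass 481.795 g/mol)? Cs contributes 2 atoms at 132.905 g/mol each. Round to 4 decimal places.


pct = 100 * (n_elem * M_elem) / M_total
mass_contribution = 2 * 132.905 = 265.81 g/mol
pct = 100 * 265.81 / 481.795
pct = 55.17076765 %, rounded to 4 dp:

55.1708 %


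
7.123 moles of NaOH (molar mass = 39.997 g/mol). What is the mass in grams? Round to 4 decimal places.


mass = n * M
mass = 7.123 * 39.997
mass = 284.898631 g, rounded to 4 dp:

284.8986 g


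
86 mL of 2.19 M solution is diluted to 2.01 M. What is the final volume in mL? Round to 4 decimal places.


Dilution: M1*V1 = M2*V2, solve for V2.
V2 = M1*V1 / M2
V2 = 2.19 * 86 / 2.01
V2 = 188.34 / 2.01
V2 = 93.70149254 mL, rounded to 4 dp:

93.7015 mL


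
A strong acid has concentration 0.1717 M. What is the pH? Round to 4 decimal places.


A strong acid dissociates completely, so [H+] equals the given concentration.
pH = -log10([H+]) = -log10(0.1717)
pH = 0.7652297, rounded to 4 dp:

0.7652


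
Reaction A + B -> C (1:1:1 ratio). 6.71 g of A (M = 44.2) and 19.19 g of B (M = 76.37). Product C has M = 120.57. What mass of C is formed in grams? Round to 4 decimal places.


Find moles of each reactant; the smaller value is the limiting reagent in a 1:1:1 reaction, so moles_C equals moles of the limiter.
n_A = mass_A / M_A = 6.71 / 44.2 = 0.15181 mol
n_B = mass_B / M_B = 19.19 / 76.37 = 0.251277 mol
Limiting reagent: A (smaller), n_limiting = 0.15181 mol
mass_C = n_limiting * M_C = 0.15181 * 120.57
mass_C = 18.3037317 g, rounded to 4 dp:

18.3037 g


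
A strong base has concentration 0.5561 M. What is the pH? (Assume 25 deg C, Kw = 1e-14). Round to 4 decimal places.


A strong base dissociates completely, so [OH-] equals the given concentration.
pOH = -log10([OH-]) = -log10(0.5561) = 0.254847
pH = 14 - pOH = 14 - 0.254847
pH = 13.745153, rounded to 4 dp:

13.7452


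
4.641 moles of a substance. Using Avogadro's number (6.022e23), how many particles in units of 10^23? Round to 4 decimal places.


N = n * NA, then divide by 1e23 for the requested units.
N / 1e23 = n * 6.022
N / 1e23 = 4.641 * 6.022
N / 1e23 = 27.948102, rounded to 4 dp:

27.9481


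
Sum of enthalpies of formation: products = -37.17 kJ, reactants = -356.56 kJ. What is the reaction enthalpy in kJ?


dH_rxn = sum(dH_f products) - sum(dH_f reactants)
dH_rxn = -37.17 - (-356.56)
dH_rxn = 319.39 kJ:

319.39 kJ


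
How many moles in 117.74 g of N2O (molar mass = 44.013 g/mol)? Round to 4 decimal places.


n = mass / M
n = 117.74 / 44.013
n = 2.67511871 mol, rounded to 4 dp:

2.6751 mol


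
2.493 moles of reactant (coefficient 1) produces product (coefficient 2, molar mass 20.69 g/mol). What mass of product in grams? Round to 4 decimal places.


Use the coefficient ratio to convert reactant moles to product moles, then multiply by the product's molar mass.
moles_P = moles_R * (coeff_P / coeff_R) = 2.493 * (2/1) = 4.986
mass_P = moles_P * M_P = 4.986 * 20.69
mass_P = 103.16034 g, rounded to 4 dp:

103.1603 g


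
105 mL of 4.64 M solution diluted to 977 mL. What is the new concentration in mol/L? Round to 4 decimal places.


Dilution: M1*V1 = M2*V2, solve for M2.
M2 = M1*V1 / V2
M2 = 4.64 * 105 / 977
M2 = 487.2 / 977
M2 = 0.4986694 mol/L, rounded to 4 dp:

0.4987 mol/L


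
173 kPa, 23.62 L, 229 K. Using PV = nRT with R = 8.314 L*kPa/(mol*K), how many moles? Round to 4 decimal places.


PV = nRT, solve for n = PV / (RT).
PV = 173 * 23.62 = 4086.26
RT = 8.314 * 229 = 1903.906
n = 4086.26 / 1903.906
n = 2.14625092 mol, rounded to 4 dp:

2.1463 mol


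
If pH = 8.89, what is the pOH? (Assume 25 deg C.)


At 25 deg C, pH + pOH = 14.
pOH = 14 - pH = 14 - 8.89
pOH = 5.11:

5.11


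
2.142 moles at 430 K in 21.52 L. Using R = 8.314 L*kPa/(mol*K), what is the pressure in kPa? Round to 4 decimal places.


PV = nRT, solve for P = nRT / V.
nRT = 2.142 * 8.314 * 430 = 7657.6928
P = 7657.6928 / 21.52
P = 355.84074349 kPa, rounded to 4 dp:

355.8407 kPa


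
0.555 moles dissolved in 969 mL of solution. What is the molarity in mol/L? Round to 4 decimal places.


Convert volume to liters: V_L = V_mL / 1000.
V_L = 969 / 1000 = 0.969 L
M = n / V_L = 0.555 / 0.969
M = 0.57275542 mol/L, rounded to 4 dp:

0.5728 mol/L


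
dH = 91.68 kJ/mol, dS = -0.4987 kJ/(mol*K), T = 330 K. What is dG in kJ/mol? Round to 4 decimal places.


Gibbs: dG = dH - T*dS (consistent units, dS already in kJ/(mol*K)).
T*dS = 330 * -0.4987 = -164.571
dG = 91.68 - (-164.571)
dG = 256.251 kJ/mol, rounded to 4 dp:

256.2510 kJ/mol


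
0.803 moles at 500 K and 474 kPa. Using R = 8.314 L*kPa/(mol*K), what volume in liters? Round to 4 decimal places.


PV = nRT, solve for V = nRT / P.
nRT = 0.803 * 8.314 * 500 = 3338.071
V = 3338.071 / 474
V = 7.04234388 L, rounded to 4 dp:

7.0423 L


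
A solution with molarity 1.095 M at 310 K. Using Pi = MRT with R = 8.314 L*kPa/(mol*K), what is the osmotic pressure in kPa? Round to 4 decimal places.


Osmotic pressure (van't Hoff): Pi = M*R*T.
RT = 8.314 * 310 = 2577.34
Pi = 1.095 * 2577.34
Pi = 2822.1873 kPa, rounded to 4 dp:

2822.1873 kPa


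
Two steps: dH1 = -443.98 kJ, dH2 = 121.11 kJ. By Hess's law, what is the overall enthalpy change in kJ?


Hess's law: enthalpy is a state function, so add the step enthalpies.
dH_total = dH1 + dH2 = -443.98 + (121.11)
dH_total = -322.87 kJ:

-322.87 kJ


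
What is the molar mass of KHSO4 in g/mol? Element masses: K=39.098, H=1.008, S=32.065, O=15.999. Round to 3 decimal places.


M = sum(count * atomic_mass) over atoms.
M = 1*39.098 + 1*1.008 + 1*32.065 + 4*15.999
M = 39.098 + 1.008 + 32.065 + 63.996
M = 136.167 g/mol, rounded to 3 dp:

136.167 g/mol


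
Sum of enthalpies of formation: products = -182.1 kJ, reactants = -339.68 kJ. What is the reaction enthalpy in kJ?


dH_rxn = sum(dH_f products) - sum(dH_f reactants)
dH_rxn = -182.1 - (-339.68)
dH_rxn = 157.58 kJ:

157.58 kJ


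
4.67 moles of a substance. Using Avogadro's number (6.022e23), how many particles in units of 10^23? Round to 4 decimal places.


N = n * NA, then divide by 1e23 for the requested units.
N / 1e23 = n * 6.022
N / 1e23 = 4.67 * 6.022
N / 1e23 = 28.12274, rounded to 4 dp:

28.1227


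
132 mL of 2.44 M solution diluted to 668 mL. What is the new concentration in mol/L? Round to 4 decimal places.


Dilution: M1*V1 = M2*V2, solve for M2.
M2 = M1*V1 / V2
M2 = 2.44 * 132 / 668
M2 = 322.08 / 668
M2 = 0.48215569 mol/L, rounded to 4 dp:

0.4822 mol/L


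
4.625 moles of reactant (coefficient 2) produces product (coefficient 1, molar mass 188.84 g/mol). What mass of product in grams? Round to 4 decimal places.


Use the coefficient ratio to convert reactant moles to product moles, then multiply by the product's molar mass.
moles_P = moles_R * (coeff_P / coeff_R) = 4.625 * (1/2) = 2.3125
mass_P = moles_P * M_P = 2.3125 * 188.84
mass_P = 436.6925 g, rounded to 4 dp:

436.6925 g


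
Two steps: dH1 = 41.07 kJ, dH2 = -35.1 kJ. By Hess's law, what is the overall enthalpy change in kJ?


Hess's law: enthalpy is a state function, so add the step enthalpies.
dH_total = dH1 + dH2 = 41.07 + (-35.1)
dH_total = 5.97 kJ:

5.97 kJ


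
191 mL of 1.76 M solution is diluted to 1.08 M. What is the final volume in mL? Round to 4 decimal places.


Dilution: M1*V1 = M2*V2, solve for V2.
V2 = M1*V1 / M2
V2 = 1.76 * 191 / 1.08
V2 = 336.16 / 1.08
V2 = 311.25925926 mL, rounded to 4 dp:

311.2593 mL


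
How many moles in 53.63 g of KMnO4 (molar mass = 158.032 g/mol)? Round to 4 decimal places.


n = mass / M
n = 53.63 / 158.032
n = 0.33936165 mol, rounded to 4 dp:

0.3394 mol


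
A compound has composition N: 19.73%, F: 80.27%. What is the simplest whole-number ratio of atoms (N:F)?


Assume 100 g of compound, divide each mass% by atomic mass to get moles, then normalize by the smallest to get a raw atom ratio.
Moles per 100 g: N: 19.73/14.007 = 1.4086, F: 80.27/18.998 = 4.2252
Raw ratio (divide by min = 1.4086): N: 1.0, F: 3.0
Multiply by 1 to clear fractions: N: 1.0 ~= 1, F: 3.0 ~= 3
Reduce by GCD to get the simplest whole-number ratio:

1:3


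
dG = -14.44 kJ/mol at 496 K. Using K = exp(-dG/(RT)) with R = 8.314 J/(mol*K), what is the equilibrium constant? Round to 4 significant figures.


dG is in kJ/mol; multiply by 1000 to match R in J/(mol*K).
RT = 8.314 * 496 = 4123.744 J/mol
exponent = -dG*1000 / (RT) = -(-14.44*1000) / 4123.744 = 3.50167227
K = exp(3.50167227)
K = 33.170876, rounded to 4 significant figures:

33.17


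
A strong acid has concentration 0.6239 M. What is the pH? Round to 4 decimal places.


A strong acid dissociates completely, so [H+] equals the given concentration.
pH = -log10([H+]) = -log10(0.6239)
pH = 0.20488501, rounded to 4 dp:

0.2049


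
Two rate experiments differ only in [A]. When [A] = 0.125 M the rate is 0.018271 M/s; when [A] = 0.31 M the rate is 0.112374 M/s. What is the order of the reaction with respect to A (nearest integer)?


Rate is proportional to [A]^n, so rate2/rate1 = ([A]2/[A]1)^n. Take logs to solve for n.
rate2/rate1 = 0.112374 / 0.018271 = 6.1504
[A]2/[A]1 = 0.31 / 0.125 = 2.48
n = ln(6.1504) / ln(2.48) = 2.0
Nearest integer order:

2


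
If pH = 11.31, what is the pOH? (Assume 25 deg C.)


At 25 deg C, pH + pOH = 14.
pOH = 14 - pH = 14 - 11.31
pOH = 2.69:

2.69


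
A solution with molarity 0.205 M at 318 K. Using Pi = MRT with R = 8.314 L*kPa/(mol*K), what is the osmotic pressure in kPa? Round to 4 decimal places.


Osmotic pressure (van't Hoff): Pi = M*R*T.
RT = 8.314 * 318 = 2643.852
Pi = 0.205 * 2643.852
Pi = 541.98966 kPa, rounded to 4 dp:

541.9897 kPa


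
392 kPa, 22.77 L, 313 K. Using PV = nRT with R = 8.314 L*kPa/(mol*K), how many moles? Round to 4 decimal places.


PV = nRT, solve for n = PV / (RT).
PV = 392 * 22.77 = 8925.84
RT = 8.314 * 313 = 2602.282
n = 8925.84 / 2602.282
n = 3.4300049 mol, rounded to 4 dp:

3.4300 mol


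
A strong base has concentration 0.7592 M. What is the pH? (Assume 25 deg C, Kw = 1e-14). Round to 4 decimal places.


A strong base dissociates completely, so [OH-] equals the given concentration.
pOH = -log10([OH-]) = -log10(0.7592) = 0.119644
pH = 14 - pOH = 14 - 0.119644
pH = 13.880356, rounded to 4 dp:

13.8804


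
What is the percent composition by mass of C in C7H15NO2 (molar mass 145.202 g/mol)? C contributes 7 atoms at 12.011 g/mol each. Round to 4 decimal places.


pct = 100 * (n_elem * M_elem) / M_total
mass_contribution = 7 * 12.011 = 84.077 g/mol
pct = 100 * 84.077 / 145.202
pct = 57.9034724 %, rounded to 4 dp:

57.9035 %


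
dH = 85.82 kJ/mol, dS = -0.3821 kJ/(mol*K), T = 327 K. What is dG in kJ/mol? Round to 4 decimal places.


Gibbs: dG = dH - T*dS (consistent units, dS already in kJ/(mol*K)).
T*dS = 327 * -0.3821 = -124.9467
dG = 85.82 - (-124.9467)
dG = 210.7667 kJ/mol, rounded to 4 dp:

210.7667 kJ/mol


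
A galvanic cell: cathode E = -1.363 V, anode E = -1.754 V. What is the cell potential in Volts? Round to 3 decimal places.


Standard cell potential: E_cell = E_cathode - E_anode.
E_cell = -1.363 - (-1.754)
E_cell = 0.391 V, rounded to 3 dp:

0.391 V


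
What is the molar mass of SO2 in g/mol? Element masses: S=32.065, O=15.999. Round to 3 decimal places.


M = sum(count * atomic_mass) over atoms.
M = 1*32.065 + 2*15.999
M = 32.065 + 31.998
M = 64.063 g/mol, rounded to 3 dp:

64.063 g/mol


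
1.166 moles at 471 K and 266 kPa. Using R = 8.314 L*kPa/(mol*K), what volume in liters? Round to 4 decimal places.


PV = nRT, solve for V = nRT / P.
nRT = 1.166 * 8.314 * 471 = 4565.9324
V = 4565.9324 / 266
V = 17.1651594 L, rounded to 4 dp:

17.1652 L


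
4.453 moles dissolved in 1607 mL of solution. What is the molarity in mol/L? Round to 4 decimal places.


Convert volume to liters: V_L = V_mL / 1000.
V_L = 1607 / 1000 = 1.607 L
M = n / V_L = 4.453 / 1.607
M = 2.77100187 mol/L, rounded to 4 dp:

2.7710 mol/L


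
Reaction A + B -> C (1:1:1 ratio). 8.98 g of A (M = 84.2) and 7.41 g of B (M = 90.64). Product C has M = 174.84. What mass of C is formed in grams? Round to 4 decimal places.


Find moles of each reactant; the smaller value is the limiting reagent in a 1:1:1 reaction, so moles_C equals moles of the limiter.
n_A = mass_A / M_A = 8.98 / 84.2 = 0.106651 mol
n_B = mass_B / M_B = 7.41 / 90.64 = 0.081752 mol
Limiting reagent: B (smaller), n_limiting = 0.081752 mol
mass_C = n_limiting * M_C = 0.081752 * 174.84
mass_C = 14.29351968 g, rounded to 4 dp:

14.2935 g


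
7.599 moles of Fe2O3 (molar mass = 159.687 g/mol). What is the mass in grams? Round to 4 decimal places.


mass = n * M
mass = 7.599 * 159.687
mass = 1213.461513 g, rounded to 4 dp:

1213.4615 g


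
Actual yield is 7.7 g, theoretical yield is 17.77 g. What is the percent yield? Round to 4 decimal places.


% yield = 100 * actual / theoretical
% yield = 100 * 7.7 / 17.77
% yield = 43.33145751 %, rounded to 4 dp:

43.3315 %


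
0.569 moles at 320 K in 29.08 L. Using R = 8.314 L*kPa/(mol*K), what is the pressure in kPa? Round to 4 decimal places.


PV = nRT, solve for P = nRT / V.
nRT = 0.569 * 8.314 * 320 = 1513.8131
P = 1513.8131 / 29.08
P = 52.05684663 kPa, rounded to 4 dp:

52.0568 kPa


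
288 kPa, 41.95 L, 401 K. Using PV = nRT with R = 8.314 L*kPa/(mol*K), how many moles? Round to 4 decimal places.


PV = nRT, solve for n = PV / (RT).
PV = 288 * 41.95 = 12081.6
RT = 8.314 * 401 = 3333.914
n = 12081.6 / 3333.914
n = 3.62384873 mol, rounded to 4 dp:

3.6238 mol


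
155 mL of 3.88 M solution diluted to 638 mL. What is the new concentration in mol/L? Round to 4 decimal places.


Dilution: M1*V1 = M2*V2, solve for M2.
M2 = M1*V1 / V2
M2 = 3.88 * 155 / 638
M2 = 601.4 / 638
M2 = 0.94263323 mol/L, rounded to 4 dp:

0.9426 mol/L


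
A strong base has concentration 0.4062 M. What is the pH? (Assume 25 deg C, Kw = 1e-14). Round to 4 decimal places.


A strong base dissociates completely, so [OH-] equals the given concentration.
pOH = -log10([OH-]) = -log10(0.4062) = 0.39126
pH = 14 - pOH = 14 - 0.39126
pH = 13.60874, rounded to 4 dp:

13.6087


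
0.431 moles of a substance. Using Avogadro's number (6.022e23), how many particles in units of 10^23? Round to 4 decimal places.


N = n * NA, then divide by 1e23 for the requested units.
N / 1e23 = n * 6.022
N / 1e23 = 0.431 * 6.022
N / 1e23 = 2.595482, rounded to 4 dp:

2.5955


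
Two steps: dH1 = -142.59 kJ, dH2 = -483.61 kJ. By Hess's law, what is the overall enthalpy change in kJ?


Hess's law: enthalpy is a state function, so add the step enthalpies.
dH_total = dH1 + dH2 = -142.59 + (-483.61)
dH_total = -626.2 kJ:

-626.20 kJ


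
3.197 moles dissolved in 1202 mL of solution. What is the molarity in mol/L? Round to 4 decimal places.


Convert volume to liters: V_L = V_mL / 1000.
V_L = 1202 / 1000 = 1.202 L
M = n / V_L = 3.197 / 1.202
M = 2.65973378 mol/L, rounded to 4 dp:

2.6597 mol/L


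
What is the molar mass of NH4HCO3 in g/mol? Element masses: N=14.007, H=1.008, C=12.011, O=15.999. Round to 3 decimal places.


M = sum(count * atomic_mass) over atoms.
M = 1*14.007 + 5*1.008 + 1*12.011 + 3*15.999
M = 14.007 + 5.04 + 12.011 + 47.997
M = 79.055 g/mol, rounded to 3 dp:

79.055 g/mol


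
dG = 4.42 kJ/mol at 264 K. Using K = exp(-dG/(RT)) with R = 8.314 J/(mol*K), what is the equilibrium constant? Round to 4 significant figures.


dG is in kJ/mol; multiply by 1000 to match R in J/(mol*K).
RT = 8.314 * 264 = 2194.896 J/mol
exponent = -dG*1000 / (RT) = -(4.42*1000) / 2194.896 = -2.01376284
K = exp(-2.01376284)
K = 0.13348544, rounded to 4 significant figures:

0.1335


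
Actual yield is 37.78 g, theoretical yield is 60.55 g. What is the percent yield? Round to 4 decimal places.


% yield = 100 * actual / theoretical
% yield = 100 * 37.78 / 60.55
% yield = 62.39471511 %, rounded to 4 dp:

62.3947 %


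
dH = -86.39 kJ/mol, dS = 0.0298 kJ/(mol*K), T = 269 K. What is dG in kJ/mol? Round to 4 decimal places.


Gibbs: dG = dH - T*dS (consistent units, dS already in kJ/(mol*K)).
T*dS = 269 * 0.0298 = 8.0162
dG = -86.39 - (8.0162)
dG = -94.4062 kJ/mol, rounded to 4 dp:

-94.4062 kJ/mol


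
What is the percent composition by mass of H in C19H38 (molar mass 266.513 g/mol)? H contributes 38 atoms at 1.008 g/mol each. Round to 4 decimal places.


pct = 100 * (n_elem * M_elem) / M_total
mass_contribution = 38 * 1.008 = 38.304 g/mol
pct = 100 * 38.304 / 266.513
pct = 14.37228203 %, rounded to 4 dp:

14.3723 %


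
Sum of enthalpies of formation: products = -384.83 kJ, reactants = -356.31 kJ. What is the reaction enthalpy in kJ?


dH_rxn = sum(dH_f products) - sum(dH_f reactants)
dH_rxn = -384.83 - (-356.31)
dH_rxn = -28.52 kJ:

-28.52 kJ


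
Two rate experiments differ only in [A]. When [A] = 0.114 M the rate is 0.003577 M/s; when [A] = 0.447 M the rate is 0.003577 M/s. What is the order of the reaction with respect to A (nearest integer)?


Rate is proportional to [A]^n, so rate2/rate1 = ([A]2/[A]1)^n. Take logs to solve for n.
rate2/rate1 = 0.003577 / 0.003577 = 1.0
[A]2/[A]1 = 0.447 / 0.114 = 3.9211
n = ln(1.0) / ln(3.9211) = 0.0
Nearest integer order:

0


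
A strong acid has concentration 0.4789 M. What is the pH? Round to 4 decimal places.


A strong acid dissociates completely, so [H+] equals the given concentration.
pH = -log10([H+]) = -log10(0.4789)
pH = 0.31975516, rounded to 4 dp:

0.3198


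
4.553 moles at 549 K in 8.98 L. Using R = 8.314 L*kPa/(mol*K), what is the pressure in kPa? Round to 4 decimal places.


PV = nRT, solve for P = nRT / V.
nRT = 4.553 * 8.314 * 549 = 20781.6495
P = 20781.6495 / 8.98
P = 2314.21486637 kPa, rounded to 4 dp:

2314.2149 kPa


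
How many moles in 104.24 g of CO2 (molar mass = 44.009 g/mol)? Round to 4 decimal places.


n = mass / M
n = 104.24 / 44.009
n = 2.36860642 mol, rounded to 4 dp:

2.3686 mol


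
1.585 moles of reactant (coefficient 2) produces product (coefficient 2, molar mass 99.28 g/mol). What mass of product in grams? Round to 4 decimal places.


Use the coefficient ratio to convert reactant moles to product moles, then multiply by the product's molar mass.
moles_P = moles_R * (coeff_P / coeff_R) = 1.585 * (2/2) = 1.585
mass_P = moles_P * M_P = 1.585 * 99.28
mass_P = 157.3588 g, rounded to 4 dp:

157.3588 g


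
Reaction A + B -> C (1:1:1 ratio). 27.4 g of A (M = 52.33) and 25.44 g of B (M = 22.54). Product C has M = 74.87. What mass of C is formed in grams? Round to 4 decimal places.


Find moles of each reactant; the smaller value is the limiting reagent in a 1:1:1 reaction, so moles_C equals moles of the limiter.
n_A = mass_A / M_A = 27.4 / 52.33 = 0.5236 mol
n_B = mass_B / M_B = 25.44 / 22.54 = 1.12866 mol
Limiting reagent: A (smaller), n_limiting = 0.5236 mol
mass_C = n_limiting * M_C = 0.5236 * 74.87
mass_C = 39.201932 g, rounded to 4 dp:

39.2019 g


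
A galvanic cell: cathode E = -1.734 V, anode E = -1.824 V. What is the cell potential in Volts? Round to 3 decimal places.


Standard cell potential: E_cell = E_cathode - E_anode.
E_cell = -1.734 - (-1.824)
E_cell = 0.09 V, rounded to 3 dp:

0.090 V


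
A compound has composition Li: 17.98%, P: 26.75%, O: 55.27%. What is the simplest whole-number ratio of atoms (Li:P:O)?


Assume 100 g of compound, divide each mass% by atomic mass to get moles, then normalize by the smallest to get a raw atom ratio.
Moles per 100 g: Li: 17.98/6.941 = 2.5904, P: 26.75/30.974 = 0.8636, O: 55.27/15.999 = 3.4546
Raw ratio (divide by min = 0.8636): Li: 2.999, P: 1.0, O: 4.0
Multiply by 1 to clear fractions: Li: 2.999 ~= 3, P: 1.0 ~= 1, O: 4.0 ~= 4
Reduce by GCD to get the simplest whole-number ratio:

3:1:4


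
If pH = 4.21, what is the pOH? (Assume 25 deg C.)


At 25 deg C, pH + pOH = 14.
pOH = 14 - pH = 14 - 4.21
pOH = 9.79:

9.79


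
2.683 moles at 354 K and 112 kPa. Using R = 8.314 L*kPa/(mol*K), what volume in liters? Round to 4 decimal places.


PV = nRT, solve for V = nRT / P.
nRT = 2.683 * 8.314 * 354 = 7896.4875
V = 7896.4875 / 112
V = 70.50435268 L, rounded to 4 dp:

70.5044 L


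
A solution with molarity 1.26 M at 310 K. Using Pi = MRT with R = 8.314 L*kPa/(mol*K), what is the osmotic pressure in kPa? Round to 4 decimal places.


Osmotic pressure (van't Hoff): Pi = M*R*T.
RT = 8.314 * 310 = 2577.34
Pi = 1.26 * 2577.34
Pi = 3247.4484 kPa, rounded to 4 dp:

3247.4484 kPa


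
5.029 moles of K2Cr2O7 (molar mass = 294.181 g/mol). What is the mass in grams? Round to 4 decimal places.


mass = n * M
mass = 5.029 * 294.181
mass = 1479.436249 g, rounded to 4 dp:

1479.4362 g


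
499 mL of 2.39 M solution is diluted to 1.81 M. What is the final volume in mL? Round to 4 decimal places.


Dilution: M1*V1 = M2*V2, solve for V2.
V2 = M1*V1 / M2
V2 = 2.39 * 499 / 1.81
V2 = 1192.61 / 1.81
V2 = 658.90055249 mL, rounded to 4 dp:

658.9006 mL


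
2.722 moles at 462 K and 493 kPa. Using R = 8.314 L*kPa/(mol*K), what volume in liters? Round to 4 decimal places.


PV = nRT, solve for V = nRT / P.
nRT = 2.722 * 8.314 * 462 = 10455.3871
V = 10455.3871 / 493
V = 21.20768174 L, rounded to 4 dp:

21.2077 L


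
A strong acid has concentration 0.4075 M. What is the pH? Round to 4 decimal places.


A strong acid dissociates completely, so [H+] equals the given concentration.
pH = -log10([H+]) = -log10(0.4075)
pH = 0.38987239, rounded to 4 dp:

0.3899


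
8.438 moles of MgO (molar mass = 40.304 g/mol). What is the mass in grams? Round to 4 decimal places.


mass = n * M
mass = 8.438 * 40.304
mass = 340.085152 g, rounded to 4 dp:

340.0852 g


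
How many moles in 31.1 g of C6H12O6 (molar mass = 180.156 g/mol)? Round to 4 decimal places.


n = mass / M
n = 31.1 / 180.156
n = 0.17262817 mol, rounded to 4 dp:

0.1726 mol


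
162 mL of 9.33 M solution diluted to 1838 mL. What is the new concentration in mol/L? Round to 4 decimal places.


Dilution: M1*V1 = M2*V2, solve for M2.
M2 = M1*V1 / V2
M2 = 9.33 * 162 / 1838
M2 = 1511.46 / 1838
M2 = 0.8223395 mol/L, rounded to 4 dp:

0.8223 mol/L


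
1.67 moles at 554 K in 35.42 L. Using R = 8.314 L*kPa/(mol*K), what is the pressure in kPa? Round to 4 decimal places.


PV = nRT, solve for P = nRT / V.
nRT = 1.67 * 8.314 * 554 = 7691.9465
P = 7691.9465 / 35.42
P = 217.16393281 kPa, rounded to 4 dp:

217.1639 kPa


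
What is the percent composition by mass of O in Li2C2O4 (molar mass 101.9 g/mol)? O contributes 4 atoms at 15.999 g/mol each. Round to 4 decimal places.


pct = 100 * (n_elem * M_elem) / M_total
mass_contribution = 4 * 15.999 = 63.996 g/mol
pct = 100 * 63.996 / 101.9
pct = 62.80274779 %, rounded to 4 dp:

62.8027 %


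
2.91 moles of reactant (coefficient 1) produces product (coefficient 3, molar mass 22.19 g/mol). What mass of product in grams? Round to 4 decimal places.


Use the coefficient ratio to convert reactant moles to product moles, then multiply by the product's molar mass.
moles_P = moles_R * (coeff_P / coeff_R) = 2.91 * (3/1) = 8.73
mass_P = moles_P * M_P = 8.73 * 22.19
mass_P = 193.7187 g, rounded to 4 dp:

193.7187 g


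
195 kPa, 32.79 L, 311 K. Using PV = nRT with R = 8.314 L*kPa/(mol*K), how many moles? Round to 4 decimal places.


PV = nRT, solve for n = PV / (RT).
PV = 195 * 32.79 = 6394.05
RT = 8.314 * 311 = 2585.654
n = 6394.05 / 2585.654
n = 2.47289467 mol, rounded to 4 dp:

2.4729 mol


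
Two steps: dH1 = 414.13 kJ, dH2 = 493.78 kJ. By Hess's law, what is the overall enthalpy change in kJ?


Hess's law: enthalpy is a state function, so add the step enthalpies.
dH_total = dH1 + dH2 = 414.13 + (493.78)
dH_total = 907.91 kJ:

907.91 kJ


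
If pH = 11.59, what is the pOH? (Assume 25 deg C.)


At 25 deg C, pH + pOH = 14.
pOH = 14 - pH = 14 - 11.59
pOH = 2.41:

2.41


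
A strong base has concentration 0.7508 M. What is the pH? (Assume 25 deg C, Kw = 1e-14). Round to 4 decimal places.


A strong base dissociates completely, so [OH-] equals the given concentration.
pOH = -log10([OH-]) = -log10(0.7508) = 0.124476
pH = 14 - pOH = 14 - 0.124476
pH = 13.875524, rounded to 4 dp:

13.8755


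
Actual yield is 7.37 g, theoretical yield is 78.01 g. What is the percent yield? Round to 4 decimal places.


% yield = 100 * actual / theoretical
% yield = 100 * 7.37 / 78.01
% yield = 9.44750673 %, rounded to 4 dp:

9.4475 %


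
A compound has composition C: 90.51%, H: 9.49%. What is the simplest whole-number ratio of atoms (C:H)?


Assume 100 g of compound, divide each mass% by atomic mass to get moles, then normalize by the smallest to get a raw atom ratio.
Moles per 100 g: C: 90.51/12.011 = 7.5356, H: 9.49/1.008 = 9.4147
Raw ratio (divide by min = 7.5356): C: 1.0, H: 1.249
Multiply by 4 to clear fractions: C: 4.0 ~= 4, H: 4.997 ~= 5
Reduce by GCD to get the simplest whole-number ratio:

4:5


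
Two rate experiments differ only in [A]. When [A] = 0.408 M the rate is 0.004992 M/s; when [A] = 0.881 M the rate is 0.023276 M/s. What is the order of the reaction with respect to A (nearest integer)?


Rate is proportional to [A]^n, so rate2/rate1 = ([A]2/[A]1)^n. Take logs to solve for n.
rate2/rate1 = 0.023276 / 0.004992 = 4.6627
[A]2/[A]1 = 0.881 / 0.408 = 2.1593
n = ln(4.6627) / ln(2.1593) = 2.0
Nearest integer order:

2
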